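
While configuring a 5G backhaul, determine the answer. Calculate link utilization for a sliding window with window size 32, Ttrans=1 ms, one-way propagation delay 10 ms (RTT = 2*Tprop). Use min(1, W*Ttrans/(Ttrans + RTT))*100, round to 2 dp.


Given: W = 32, Ttrans = 1 ms, RTT = 20 ms (= 2 * Tprop, Tprop = 10 ms)
Cycle time = Ttrans + RTT = 1 + 20 = 21 ms (first packet sent until its ACK returns)
W * Ttrans = 32 * 1 = 32 ms of sending per cycle
W * Ttrans / (Ttrans + RTT) = 32 / 21 = 1.523810
U = min(1, 1.523810) = 1.000000
U% = 100.00%

100.00


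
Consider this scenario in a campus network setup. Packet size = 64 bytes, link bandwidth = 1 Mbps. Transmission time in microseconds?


Given: packet = 64 bytes, bandwidth = 1 Mbps
Packet in bits = 64 * 8 = 512 bits
Bandwidth = 1 * 10^6 = 1000000 bps
Time = 512 / 1000000 seconds
Time in us = 512 * 10^6 / 1000000 = 512

512


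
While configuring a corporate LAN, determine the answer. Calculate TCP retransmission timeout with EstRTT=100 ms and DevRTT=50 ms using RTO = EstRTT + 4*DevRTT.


Given: EstRTT = 100 ms, DevRTT = 50 ms
Timeout = EstRTT + 4 * DevRTT
4 * DevRTT = 4 * 50 = 200
Timeout = 100 + 200 = 300 ms

300


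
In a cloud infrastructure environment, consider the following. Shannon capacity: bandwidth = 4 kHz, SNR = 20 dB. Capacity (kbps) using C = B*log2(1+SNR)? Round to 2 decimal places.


Given: B = 4 kHz, SNR = 20 dB
SNR linear = 10^(20/10) = 100
1 + SNR = 101
log2(101) = 6.6582114828
C = 4 * 1000 * 6.6582114828 = 26632.8459 bps
C = 26.632846 kbps -> 26.63 kbps (2 dp)

26.63


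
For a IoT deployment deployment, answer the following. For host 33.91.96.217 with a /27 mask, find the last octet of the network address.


Given: IP = 33.91.96.217, prefix = /27
Subnet mask = 255.255.255.224
Last octet of IP: 217
Last octet of mask: 224
Network last octet = 217 AND 224 = 192

192


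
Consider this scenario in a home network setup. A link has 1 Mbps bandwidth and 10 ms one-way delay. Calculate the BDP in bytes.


Given: bandwidth = 1 Mbps, delay = 10 ms
BDP in bits = 1 * 10^6 * 10 / 1000
BDP in bits = 10000
BDP in bytes = 10000 / 8 = 1250

1250


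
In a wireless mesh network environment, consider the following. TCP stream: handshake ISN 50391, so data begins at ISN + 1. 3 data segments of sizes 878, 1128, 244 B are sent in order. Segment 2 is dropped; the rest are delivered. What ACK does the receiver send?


SYN uses sequence number 50391; first data byte = ISN + 1 = 50392.
Segment 1: SEQ = 50392, len = 878 B, covers [50392, 51269]
Segment 2: SEQ = 51270, len = 1128 B, covers [51270, 52397] [LOST]
Segment 3: SEQ = 52398, len = 244 B, covers [52398, 52641]
In-order data received: bytes [50392, 51269] (segments 1..1).
Segment 2 missing -> gap begins at byte 51270; later segments buffered out of order.
Cumulative ACK = next expected in-order byte = 50392 + 878 = 51270

51270


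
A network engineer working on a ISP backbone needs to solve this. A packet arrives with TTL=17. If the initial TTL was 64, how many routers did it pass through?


Given: initial TTL = 64, received TTL = 17
Hops = initial TTL - received TTL
Hops = 64 - 17 = 47

47


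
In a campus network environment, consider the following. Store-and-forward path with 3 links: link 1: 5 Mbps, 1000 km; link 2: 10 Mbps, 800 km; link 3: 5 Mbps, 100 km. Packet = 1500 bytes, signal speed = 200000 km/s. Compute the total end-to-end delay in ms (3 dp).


Packet = 1500 bytes = 12000 bits. Store-and-forward: sum (t_trans + t_prop) per link.
Link 1: t_trans = 12000/(5*10^6) s = 2.4000 ms; t_prop = 1000/200000 s = 5.0000 ms; subtotal = 7.4000 ms
Link 2: t_trans = 12000/(10*10^6) s = 1.2000 ms; t_prop = 800/200000 s = 4.0000 ms; subtotal = 5.2000 ms
Link 3: t_trans = 12000/(5*10^6) s = 2.4000 ms; t_prop = 100/200000 s = 0.5000 ms; subtotal = 2.9000 ms
End-to-end = 7.4000 + 5.2000 + 2.9000 = 15.5000 ms -> 15.500 ms (3 dp)

15.500


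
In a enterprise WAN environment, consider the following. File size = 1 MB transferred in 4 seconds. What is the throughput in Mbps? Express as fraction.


Given: file = 1 MB, time = 4 s
File in Mb = 1 * 8 = 8 Mb
Throughput = 8 / 4 Mbps
Throughput = 2 Mbps

2


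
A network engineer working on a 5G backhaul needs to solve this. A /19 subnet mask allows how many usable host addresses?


Given: subnet mask /19
Host bits = 32 - 19 = 13
Total addresses = 2^13 = 8192
Usable hosts = 8192 - 2 (network + broadcast) = 8190

8190


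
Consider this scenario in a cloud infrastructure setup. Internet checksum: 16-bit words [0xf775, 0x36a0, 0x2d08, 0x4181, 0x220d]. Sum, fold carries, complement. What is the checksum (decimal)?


Given words: [0xf775, 0x36a0, 0x2d08, 0x4181, 0x220d]
Step 1: Sum all words
Raw sum = 63349 + 13984 + 11528 + 16769 + 8717 = 114347
Step 2: Fold carry: (48811 + 1) = 48812
One's complement = ~48812 & 0xFFFF = 16723

16723


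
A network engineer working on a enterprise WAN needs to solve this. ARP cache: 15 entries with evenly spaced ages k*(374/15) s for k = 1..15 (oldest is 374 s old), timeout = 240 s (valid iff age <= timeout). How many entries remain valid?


Ages are k * 374/15 s for k = 1..15 (spacing = 24.9333 s).
Entry k is valid iff k * 374/15 <= 240 iff k <= 15 * 240 / 374 = 9.6257
n_valid = floor(9.6257) = 9
(n_stale = 15 - 9 = 6)

9


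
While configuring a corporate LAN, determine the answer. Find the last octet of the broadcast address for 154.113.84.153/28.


Given: IP = 154.113.84.153, prefix = /28
Host bits = 32 - 28 = 4
Network last octet = 153 AND mask = 144
Host part size = 2^4 - 1 = 15
Broadcast last octet = 144 OR 15 = 159

159


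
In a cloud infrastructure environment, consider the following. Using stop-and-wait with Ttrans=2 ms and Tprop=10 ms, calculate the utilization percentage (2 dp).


Given: Ttrans = 2 ms, Tprop = 10 ms
RTT = 2 * Tprop = 2 * 10 = 20 ms
U = Ttrans / (Ttrans + RTT)
U = 2 / (2 + 20)
U = 2 / 22 = 0.090909
U% = 9.09%

9.09


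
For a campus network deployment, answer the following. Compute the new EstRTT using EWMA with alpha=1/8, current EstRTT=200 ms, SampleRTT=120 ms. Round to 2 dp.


Given: EstRTT = 200 ms, SampleRTT = 120 ms, alpha = 1/8
New EstRTT = (1 - alpha) * EstRTT + alpha * SampleRTT
(7/8) * 200 = 175
(1/8) * 120 = 15
New EstRTT = 175 + 15 = 190 ms -> 190.00 ms (2 dp)

190.00


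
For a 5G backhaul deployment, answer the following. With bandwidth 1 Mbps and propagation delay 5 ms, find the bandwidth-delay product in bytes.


Given: bandwidth = 1 Mbps, delay = 5 ms
BDP in bits = 1 * 10^6 * 5 / 1000
BDP in bits = 5000
BDP in bytes = 5000 / 8 = 625

625


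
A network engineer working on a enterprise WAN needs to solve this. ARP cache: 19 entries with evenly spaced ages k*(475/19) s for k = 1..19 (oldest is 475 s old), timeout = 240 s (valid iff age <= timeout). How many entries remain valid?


Ages are k * 475/19 s for k = 1..19 (spacing = 25.0000 s).
Entry k is valid iff k * 475/19 <= 240 iff k <= 19 * 240 / 475 = 9.6000
n_valid = floor(9.6000) = 9
(n_stale = 19 - 9 = 10)

9


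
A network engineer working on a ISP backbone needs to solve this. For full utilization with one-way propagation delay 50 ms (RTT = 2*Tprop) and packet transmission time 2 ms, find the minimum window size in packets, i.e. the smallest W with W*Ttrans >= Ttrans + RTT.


Given: Ttrans = 2 ms, RTT = 100 ms (= 2 * Tprop, Tprop = 50 ms)
Time until first ACK returns = Ttrans + RTT = 2 + 100 = 102 ms
Need W * Ttrans >= Ttrans + RTT  ->  W >= (Ttrans + RTT) / Ttrans
(Ttrans + RTT) / Ttrans = 102 / 2 = 51
W_min = ceil(51) = 51

51


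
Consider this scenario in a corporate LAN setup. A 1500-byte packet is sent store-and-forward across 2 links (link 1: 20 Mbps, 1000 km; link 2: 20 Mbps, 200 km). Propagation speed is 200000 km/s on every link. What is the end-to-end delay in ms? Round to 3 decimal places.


Packet = 1500 bytes = 12000 bits. Store-and-forward: sum (t_trans + t_prop) per link.
Link 1: t_trans = 12000/(20*10^6) s = 0.6000 ms; t_prop = 1000/200000 s = 5.0000 ms; subtotal = 5.6000 ms
Link 2: t_trans = 12000/(20*10^6) s = 0.6000 ms; t_prop = 200/200000 s = 1.0000 ms; subtotal = 1.6000 ms
End-to-end = 5.6000 + 1.6000 = 7.2000 ms -> 7.200 ms (3 dp)

7.200


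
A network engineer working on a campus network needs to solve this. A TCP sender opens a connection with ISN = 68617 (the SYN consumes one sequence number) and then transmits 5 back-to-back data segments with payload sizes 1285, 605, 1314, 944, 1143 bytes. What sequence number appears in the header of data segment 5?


The SYN occupies sequence number ISN = 68617, so the first data byte is ISN + 1 = 68618.
SEQ of data segment i = (ISN + 1) + sum of payload sizes of segments 1..i-1.
Segment 1: SEQ = 68618, payload = 1285 bytes
Segment 2: SEQ = 69903, payload = 605 bytes
Segment 3: SEQ = 70508, payload = 1314 bytes
Segment 4: SEQ = 71822, payload = 944 bytes
Segment 5: SEQ = 72766, payload = 1143 bytes
SEQ of segment 5 = 68618 + 1285 + 605 + 1314 + 944 = 72766

72766


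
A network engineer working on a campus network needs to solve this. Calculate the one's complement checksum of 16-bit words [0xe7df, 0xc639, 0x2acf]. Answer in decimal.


Given words: [0xe7df, 0xc639, 0x2acf]
Step 1: Sum all words
Raw sum = 59359 + 50745 + 10959 = 121063
Step 2: Fold carry: (55527 + 1) = 55528
One's complement = ~55528 & 0xFFFF = 10007

10007


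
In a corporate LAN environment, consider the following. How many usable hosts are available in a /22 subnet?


Given: subnet mask /22
Host bits = 32 - 22 = 10
Total addresses = 2^10 = 1024
Usable hosts = 1024 - 2 (network + broadcast) = 1022

1022


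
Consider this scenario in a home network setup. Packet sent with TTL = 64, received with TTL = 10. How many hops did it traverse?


Given: initial TTL = 64, received TTL = 10
Hops = initial TTL - received TTL
Hops = 64 - 10 = 54

54


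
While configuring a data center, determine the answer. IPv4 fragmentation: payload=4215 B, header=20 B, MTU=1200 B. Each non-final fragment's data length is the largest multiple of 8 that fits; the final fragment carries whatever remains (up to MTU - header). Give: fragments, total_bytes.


Max data per non-final fragment = floor((MTU - header)/8)*8 = floor((1200 - 20)/8)*8 = floor(1180/8)*8 = 1176 B
Final fragment needs no 8-byte alignment: it can carry up to MTU - header = 1180 B
Non-final fragments needed = ceil((payload - 1180) / 1176) = ceil(3035/1176) = ceil(2.5808) = 3
Number of fragments = 3 + 1 = 4
Fragment sizes (data): 3 * 1176 B + 687 B (last, 687 <= 1180 OK)
Total bytes sent = payload + n_frags * header = 4215 + 4*20 = 4215 + 80 = 4295 B

4, 4295


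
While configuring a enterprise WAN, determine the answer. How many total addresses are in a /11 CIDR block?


Given: CIDR prefix /11
Host bits = 32 - 11 = 21
Total addresses = 2^21 = 2097152

2097152


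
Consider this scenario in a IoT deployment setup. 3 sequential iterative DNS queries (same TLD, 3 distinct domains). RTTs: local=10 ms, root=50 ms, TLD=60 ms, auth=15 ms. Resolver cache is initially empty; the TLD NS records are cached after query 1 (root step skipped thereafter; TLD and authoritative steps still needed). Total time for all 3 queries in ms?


Lookup 1 (cold cache): local + root + TLD + auth = 10 + 50 + 60 + 15 = 135 ms
Lookups 2..3 (TLD NS cached -> skip root; new domain -> still ask TLD and auth): local + TLD + auth = 10 + 60 + 15 = 85 ms each
Remaining 2 lookups: 2 * 85 = 170 ms
Total = 135 + 170 = 305 ms

305


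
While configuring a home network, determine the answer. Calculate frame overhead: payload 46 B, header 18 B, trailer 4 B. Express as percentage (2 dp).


Given: payload = 46 B, header = 18 B, trailer = 4 B
Overhead bytes = header + trailer = 18 + 4 = 22
Total frame = payload + overhead = 46 + 22 = 68
Overhead % = 22 / 68 * 100 = 32.3529% -> 32.35% (2 dp)

32.35


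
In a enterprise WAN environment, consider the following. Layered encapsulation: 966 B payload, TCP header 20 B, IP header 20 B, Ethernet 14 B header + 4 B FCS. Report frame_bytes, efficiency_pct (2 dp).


TCP segment = 966 + 20 = 986 B
IP packet = 986 + 20 = 1006 B
Ethernet frame = 1006 + 14 + 4 = 1024 B
Efficiency = app / frame = 966 / 1024 = 0.943359 = 94.3359% -> 94.34% (2 dp)

1024, 94.34


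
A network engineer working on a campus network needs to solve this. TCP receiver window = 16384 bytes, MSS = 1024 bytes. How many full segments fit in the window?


Given: RWND = 16384 bytes, MSS = 1024 bytes
Full segments = floor(RWND / MSS)
Full segments = floor(16384 / 1024)
Full segments = floor(16.0) = 16

16


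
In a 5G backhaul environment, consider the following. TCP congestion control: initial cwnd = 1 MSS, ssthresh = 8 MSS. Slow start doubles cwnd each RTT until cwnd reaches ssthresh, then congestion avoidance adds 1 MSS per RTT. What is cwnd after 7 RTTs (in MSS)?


RTT 0: cwnd = 1 MSS (initial)
RTT 1: cwnd = 2 MSS (slow start, doubled)
RTT 2: cwnd = 4 MSS (slow start, doubled)
RTT 3: cwnd = 8 MSS (slow start, doubled)
RTT 4: cwnd = 9 MSS (congestion avoidance, +1)
RTT 5: cwnd = 10 MSS (congestion avoidance, +1)
RTT 6: cwnd = 11 MSS (congestion avoidance, +1)
RTT 7: cwnd = 12 MSS (congestion avoidance, +1)

12


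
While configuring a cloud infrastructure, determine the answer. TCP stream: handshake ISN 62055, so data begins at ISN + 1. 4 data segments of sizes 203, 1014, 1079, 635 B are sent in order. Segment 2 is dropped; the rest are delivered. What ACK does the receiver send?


SYN uses sequence number 62055; first data byte = ISN + 1 = 62056.
Segment 1: SEQ = 62056, len = 203 B, covers [62056, 62258]
Segment 2: SEQ = 62259, len = 1014 B, covers [62259, 63272] [LOST]
Segment 3: SEQ = 63273, len = 1079 B, covers [63273, 64351]
Segment 4: SEQ = 64352, len = 635 B, covers [64352, 64986]
In-order data received: bytes [62056, 62258] (segments 1..1).
Segment 2 missing -> gap begins at byte 62259; later segments buffered out of order.
Cumulative ACK = next expected in-order byte = 62056 + 203 = 62259

62259


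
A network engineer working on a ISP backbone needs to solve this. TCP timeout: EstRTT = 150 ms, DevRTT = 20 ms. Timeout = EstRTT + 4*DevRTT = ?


Given: EstRTT = 150 ms, DevRTT = 20 ms
Timeout = EstRTT + 4 * DevRTT
4 * DevRTT = 4 * 20 = 80
Timeout = 150 + 80 = 230 ms

230


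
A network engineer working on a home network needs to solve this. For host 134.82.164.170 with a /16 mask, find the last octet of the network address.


Given: IP = 134.82.164.170, prefix = /16
Subnet mask = 255.255.0.0
Last octet of IP: 170
Last octet of mask: 0
Network last octet = 170 AND 0 = 0

0


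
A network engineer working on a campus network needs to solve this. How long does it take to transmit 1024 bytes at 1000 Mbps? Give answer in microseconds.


Given: packet = 1024 bytes, bandwidth = 1000 Mbps
Packet in bits = 1024 * 8 = 8192 bits
Bandwidth = 1000 * 10^6 = 1000000000 bps
Time = 8192 / 1000000000 seconds
Time in us = 8192 * 10^6 / 1000000000 = 8.192

8.192


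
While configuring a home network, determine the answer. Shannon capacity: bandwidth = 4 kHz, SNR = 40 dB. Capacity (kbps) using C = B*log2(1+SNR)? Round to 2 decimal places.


Given: B = 4 kHz, SNR = 40 dB
SNR linear = 10^(40/10) = 10000
1 + SNR = 10001
log2(10001) = 13.2878566418
C = 4 * 1000 * 13.2878566418 = 53151.4266 bps
C = 53.151427 kbps -> 53.15 kbps (2 dp)

53.15


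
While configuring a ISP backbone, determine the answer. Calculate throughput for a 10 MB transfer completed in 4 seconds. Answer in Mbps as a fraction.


Given: file = 10 MB, time = 4 s
File in Mb = 10 * 8 = 80 Mb
Throughput = 80 / 4 Mbps
Throughput = 20 Mbps

20


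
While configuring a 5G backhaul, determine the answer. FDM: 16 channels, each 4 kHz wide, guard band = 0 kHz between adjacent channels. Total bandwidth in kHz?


Given: 16 channels, 4 kHz each, guard = 0 kHz
Channel bandwidth = 16 * 4 = 64 kHz
Guard bands = 15 gaps * 0 kHz = 0 kHz
Total = 64 + 0 = 64 kHz

64


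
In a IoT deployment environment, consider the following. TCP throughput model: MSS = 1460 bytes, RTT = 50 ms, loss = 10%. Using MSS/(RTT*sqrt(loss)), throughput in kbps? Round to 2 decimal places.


Given: MSS = 1460 bytes, RTT = 50 ms, loss = 10%
RTT in seconds = 50 / 1000 = 0.05
Loss rate = 10% = 0.1
sqrt(loss) = sqrt(0.1) = 0.316227766017
Throughput (bytes/s) = 1460 / (0.05 * 0.316227766017) = 92338.5077
Throughput (kbps) = 92338.5077 * 8 / 1000 = 738.708061 -> 738.71 kbps (2 dp)

738.71


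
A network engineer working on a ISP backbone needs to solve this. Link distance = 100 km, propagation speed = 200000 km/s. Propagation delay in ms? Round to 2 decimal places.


Given: distance = 100 km, speed = 200000 km/s
Delay = distance / speed = 100 / 200000 seconds
Delay in ms = 100 * 1000 / 200000
Delay = 0.5000 ms
Rounded to 2 dp = 0.50 ms

0.50


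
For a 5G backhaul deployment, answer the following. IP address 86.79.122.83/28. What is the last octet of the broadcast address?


Given: IP = 86.79.122.83, prefix = /28
Host bits = 32 - 28 = 4
Network last octet = 83 AND mask = 80
Host part size = 2^4 - 1 = 15
Broadcast last octet = 80 OR 15 = 95

95


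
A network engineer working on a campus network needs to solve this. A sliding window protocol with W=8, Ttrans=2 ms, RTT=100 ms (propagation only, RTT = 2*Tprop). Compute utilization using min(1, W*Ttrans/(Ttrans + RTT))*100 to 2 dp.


Given: W = 8, Ttrans = 2 ms, RTT = 100 ms (= 2 * Tprop, Tprop = 50 ms)
Cycle time = Ttrans + RTT = 2 + 100 = 102 ms (first packet sent until its ACK returns)
W * Ttrans = 8 * 2 = 16 ms of sending per cycle
W * Ttrans / (Ttrans + RTT) = 16 / 102 = 0.156863
U = min(1, 0.156863) = 0.156863
U% = 15.69%

15.69


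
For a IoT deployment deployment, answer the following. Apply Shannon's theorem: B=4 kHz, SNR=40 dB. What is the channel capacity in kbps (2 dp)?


Given: B = 4 kHz, SNR = 40 dB
SNR linear = 10^(40/10) = 10000
1 + SNR = 10001
log2(10001) = 13.2878566418
C = 4 * 1000 * 13.2878566418 = 53151.4266 bps
C = 53.151427 kbps -> 53.15 kbps (2 dp)

53.15


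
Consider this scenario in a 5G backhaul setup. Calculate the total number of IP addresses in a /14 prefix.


Given: CIDR prefix /14
Host bits = 32 - 14 = 18
Total addresses = 2^18 = 262144

262144


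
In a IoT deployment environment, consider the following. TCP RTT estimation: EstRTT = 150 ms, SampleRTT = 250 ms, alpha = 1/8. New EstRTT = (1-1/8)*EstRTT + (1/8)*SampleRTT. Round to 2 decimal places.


Given: EstRTT = 150 ms, SampleRTT = 250 ms, alpha = 1/8
New EstRTT = (1 - alpha) * EstRTT + alpha * SampleRTT
(7/8) * 150 = 131.25
(1/8) * 250 = 31.25
New EstRTT = 131.25 + 31.25 = 162.5 ms -> 162.50 ms (2 dp)

162.50


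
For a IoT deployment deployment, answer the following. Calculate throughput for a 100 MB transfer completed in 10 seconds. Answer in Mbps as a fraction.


Given: file = 100 MB, time = 10 s
File in Mb = 100 * 8 = 800 Mb
Throughput = 800 / 10 Mbps
Throughput = 80 Mbps

80


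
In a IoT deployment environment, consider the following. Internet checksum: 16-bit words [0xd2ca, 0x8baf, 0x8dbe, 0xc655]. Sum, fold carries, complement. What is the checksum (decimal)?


Given words: [0xd2ca, 0x8baf, 0x8dbe, 0xc655]
Step 1: Sum all words
Raw sum = 53962 + 35759 + 36286 + 50773 = 176780
Step 2: Fold carry: (45708 + 2) = 45710
One's complement = ~45710 & 0xFFFF = 19825

19825


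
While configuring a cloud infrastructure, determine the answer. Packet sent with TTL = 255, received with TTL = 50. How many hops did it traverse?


Given: initial TTL = 255, received TTL = 50
Hops = initial TTL - received TTL
Hops = 255 - 50 = 205

205


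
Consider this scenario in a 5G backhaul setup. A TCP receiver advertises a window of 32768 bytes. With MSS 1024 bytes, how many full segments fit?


Given: RWND = 32768 bytes, MSS = 1024 bytes
Full segments = floor(RWND / MSS)
Full segments = floor(32768 / 1024)
Full segments = floor(32.0) = 32

32


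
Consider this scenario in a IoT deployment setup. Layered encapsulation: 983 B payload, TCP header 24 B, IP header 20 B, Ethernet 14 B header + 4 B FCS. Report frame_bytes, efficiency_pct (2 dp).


TCP segment = 983 + 24 = 1007 B
IP packet = 1007 + 20 = 1027 B
Ethernet frame = 1027 + 14 + 4 = 1045 B
Efficiency = app / frame = 983 / 1045 = 0.940670 = 94.0670% -> 94.07% (2 dp)

1045, 94.07


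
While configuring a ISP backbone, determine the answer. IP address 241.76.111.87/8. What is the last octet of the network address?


Given: IP = 241.76.111.87, prefix = /8
Subnet mask = 255.0.0.0
Last octet of IP: 87
Last octet of mask: 0
Network last octet = 87 AND 0 = 0

0


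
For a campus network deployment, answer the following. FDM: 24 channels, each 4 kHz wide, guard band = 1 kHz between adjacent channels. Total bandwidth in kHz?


Given: 24 channels, 4 kHz each, guard = 1 kHz
Channel bandwidth = 24 * 4 = 96 kHz
Guard bands = 23 gaps * 1 kHz = 23 kHz
Total = 96 + 23 = 119 kHz

119


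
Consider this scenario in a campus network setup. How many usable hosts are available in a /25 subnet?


Given: subnet mask /25
Host bits = 32 - 25 = 7
Total addresses = 2^7 = 128
Usable hosts = 128 - 2 (network + broadcast) = 126

126


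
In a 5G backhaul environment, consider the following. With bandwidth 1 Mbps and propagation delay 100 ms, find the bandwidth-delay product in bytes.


Given: bandwidth = 1 Mbps, delay = 100 ms
BDP in bits = 1 * 10^6 * 100 / 1000
BDP in bits = 100000
BDP in bytes = 100000 / 8 = 12500

12500


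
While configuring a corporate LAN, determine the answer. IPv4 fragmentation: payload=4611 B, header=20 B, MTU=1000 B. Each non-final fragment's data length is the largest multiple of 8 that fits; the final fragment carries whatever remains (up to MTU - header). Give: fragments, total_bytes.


Max data per non-final fragment = floor((MTU - header)/8)*8 = floor((1000 - 20)/8)*8 = floor(980/8)*8 = 976 B
Final fragment needs no 8-byte alignment: it can carry up to MTU - header = 980 B
Non-final fragments needed = ceil((payload - 980) / 976) = ceil(3631/976) = ceil(3.7203) = 4
Number of fragments = 4 + 1 = 5
Fragment sizes (data): 4 * 976 B + 707 B (last, 707 <= 980 OK)
Total bytes sent = payload + n_frags * header = 4611 + 5*20 = 4611 + 100 = 4711 B

5, 4711


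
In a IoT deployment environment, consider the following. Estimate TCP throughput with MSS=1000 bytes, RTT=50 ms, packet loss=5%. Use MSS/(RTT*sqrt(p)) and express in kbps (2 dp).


Given: MSS = 1000 bytes, RTT = 50 ms, loss = 5%
RTT in seconds = 50 / 1000 = 0.05
Loss rate = 5% = 0.05
sqrt(loss) = sqrt(0.05) = 0.223606797750
Throughput (bytes/s) = 1000 / (0.05 * 0.223606797750) = 89442.7191
Throughput (kbps) = 89442.7191 * 8 / 1000 = 715.541753 -> 715.54 kbps (2 dp)

715.54


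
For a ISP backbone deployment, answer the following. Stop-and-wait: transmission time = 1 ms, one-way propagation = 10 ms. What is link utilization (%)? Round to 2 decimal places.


Given: Ttrans = 1 ms, Tprop = 10 ms
RTT = 2 * Tprop = 2 * 10 = 20 ms
U = Ttrans / (Ttrans + RTT)
U = 1 / (1 + 20)
U = 1 / 21 = 0.047619
U% = 4.76%

4.76


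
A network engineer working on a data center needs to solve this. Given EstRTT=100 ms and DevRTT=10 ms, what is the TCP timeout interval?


Given: EstRTT = 100 ms, DevRTT = 10 ms
Timeout = EstRTT + 4 * DevRTT
4 * DevRTT = 4 * 10 = 40
Timeout = 100 + 40 = 140 ms

140


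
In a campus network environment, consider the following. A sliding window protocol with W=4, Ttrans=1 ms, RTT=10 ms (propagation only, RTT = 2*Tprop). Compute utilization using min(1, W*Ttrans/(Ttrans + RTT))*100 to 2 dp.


Given: W = 4, Ttrans = 1 ms, RTT = 10 ms (= 2 * Tprop, Tprop = 5 ms)
Cycle time = Ttrans + RTT = 1 + 10 = 11 ms (first packet sent until its ACK returns)
W * Ttrans = 4 * 1 = 4 ms of sending per cycle
W * Ttrans / (Ttrans + RTT) = 4 / 11 = 0.363636
U = min(1, 0.363636) = 0.363636
U% = 36.36%

36.36


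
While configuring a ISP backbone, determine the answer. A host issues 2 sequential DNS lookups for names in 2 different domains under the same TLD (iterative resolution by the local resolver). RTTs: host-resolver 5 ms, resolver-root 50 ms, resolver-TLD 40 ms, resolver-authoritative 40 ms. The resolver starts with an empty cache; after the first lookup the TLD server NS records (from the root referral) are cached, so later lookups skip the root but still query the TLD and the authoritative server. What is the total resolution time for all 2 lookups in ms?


Lookup 1 (cold cache): local + root + TLD + auth = 5 + 50 + 40 + 40 = 135 ms
Lookups 2..2 (TLD NS cached -> skip root; new domain -> still ask TLD and auth): local + TLD + auth = 5 + 40 + 40 = 85 ms each
Remaining 1 lookups: 1 * 85 = 85 ms
Total = 135 + 85 = 220 ms

220


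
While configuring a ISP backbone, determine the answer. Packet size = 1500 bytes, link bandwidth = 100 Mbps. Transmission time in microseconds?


Given: packet = 1500 bytes, bandwidth = 100 Mbps
Packet in bits = 1500 * 8 = 12000 bits
Bandwidth = 100 * 10^6 = 100000000 bps
Time = 12000 / 100000000 seconds
Time in us = 12000 * 10^6 / 100000000 = 120

120


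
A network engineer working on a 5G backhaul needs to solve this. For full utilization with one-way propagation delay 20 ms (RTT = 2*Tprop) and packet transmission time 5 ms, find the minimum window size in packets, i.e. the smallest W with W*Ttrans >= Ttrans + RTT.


Given: Ttrans = 5 ms, RTT = 40 ms (= 2 * Tprop, Tprop = 20 ms)
Time until first ACK returns = Ttrans + RTT = 5 + 40 = 45 ms
Need W * Ttrans >= Ttrans + RTT  ->  W >= (Ttrans + RTT) / Ttrans
(Ttrans + RTT) / Ttrans = 45 / 5 = 9
W_min = ceil(9) = 9

9


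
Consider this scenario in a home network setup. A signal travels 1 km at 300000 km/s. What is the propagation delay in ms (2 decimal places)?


Given: distance = 1 km, speed = 300000 km/s
Delay = distance / speed = 1 / 300000 seconds
Delay in ms = 1 * 1000 / 300000
Delay = 0.0033 ms
Rounded to 2 dp = 0.00 ms

0.00


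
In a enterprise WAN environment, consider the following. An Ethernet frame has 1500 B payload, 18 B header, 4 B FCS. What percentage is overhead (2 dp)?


Given: payload = 1500 B, header = 18 B, trailer = 4 B
Overhead bytes = header + trailer = 18 + 4 = 22
Total frame = payload + overhead = 1500 + 22 = 1522
Overhead % = 22 / 1522 * 100 = 1.4455% -> 1.45% (2 dp)

1.45


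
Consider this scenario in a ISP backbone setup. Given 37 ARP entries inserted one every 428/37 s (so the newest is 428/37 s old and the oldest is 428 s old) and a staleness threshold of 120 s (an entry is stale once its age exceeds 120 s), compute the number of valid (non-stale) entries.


Ages are k * 428/37 s for k = 1..37 (spacing = 11.5676 s).
Entry k is valid iff k * 428/37 <= 120 iff k <= 37 * 120 / 428 = 10.3738
n_valid = floor(10.3738) = 10
(n_stale = 37 - 10 = 27)

10


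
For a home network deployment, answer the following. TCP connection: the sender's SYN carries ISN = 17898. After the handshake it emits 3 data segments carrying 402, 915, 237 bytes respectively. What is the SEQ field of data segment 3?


The SYN occupies sequence number ISN = 17898, so the first data byte is ISN + 1 = 17899.
SEQ of data segment i = (ISN + 1) + sum of payload sizes of segments 1..i-1.
Segment 1: SEQ = 17899, payload = 402 bytes
Segment 2: SEQ = 18301, payload = 915 bytes
Segment 3: SEQ = 19216, payload = 237 bytes
SEQ of segment 3 = 17899 + 402 + 915 = 19216

19216


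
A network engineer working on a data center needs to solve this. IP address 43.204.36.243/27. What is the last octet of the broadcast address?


Given: IP = 43.204.36.243, prefix = /27
Host bits = 32 - 27 = 5
Network last octet = 243 AND mask = 224
Host part size = 2^5 - 1 = 31
Broadcast last octet = 224 OR 31 = 255

255


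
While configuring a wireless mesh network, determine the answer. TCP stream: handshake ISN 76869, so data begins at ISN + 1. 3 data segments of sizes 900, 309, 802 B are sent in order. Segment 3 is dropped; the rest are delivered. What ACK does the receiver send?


SYN uses sequence number 76869; first data byte = ISN + 1 = 76870.
Segment 1: SEQ = 76870, len = 900 B, covers [76870, 77769]
Segment 2: SEQ = 77770, len = 309 B, covers [77770, 78078]
Segment 3: SEQ = 78079, len = 802 B, covers [78079, 78880] [LOST]
In-order data received: bytes [76870, 78078] (segments 1..2).
Segment 3 missing -> gap begins at byte 78079.
Cumulative ACK = next expected in-order byte = 76870 + 900 + 309 = 78079

78079


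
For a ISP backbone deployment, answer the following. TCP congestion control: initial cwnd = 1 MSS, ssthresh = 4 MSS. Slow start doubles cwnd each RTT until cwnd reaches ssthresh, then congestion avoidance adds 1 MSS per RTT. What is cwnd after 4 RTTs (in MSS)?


RTT 0: cwnd = 1 MSS (initial)
RTT 1: cwnd = 2 MSS (slow start, doubled)
RTT 2: cwnd = 4 MSS (slow start, doubled)
RTT 3: cwnd = 5 MSS (congestion avoidance, +1)
RTT 4: cwnd = 6 MSS (congestion avoidance, +1)

6


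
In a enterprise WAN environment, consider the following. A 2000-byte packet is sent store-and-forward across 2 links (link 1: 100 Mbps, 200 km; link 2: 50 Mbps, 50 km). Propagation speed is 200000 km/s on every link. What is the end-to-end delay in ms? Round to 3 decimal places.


Packet = 2000 bytes = 16000 bits. Store-and-forward: sum (t_trans + t_prop) per link.
Link 1: t_trans = 16000/(100*10^6) s = 0.1600 ms; t_prop = 200/200000 s = 1.0000 ms; subtotal = 1.1600 ms
Link 2: t_trans = 16000/(50*10^6) s = 0.3200 ms; t_prop = 50/200000 s = 0.2500 ms; subtotal = 0.5700 ms
End-to-end = 1.1600 + 0.5700 = 1.7300 ms -> 1.730 ms (3 dp)

1.730


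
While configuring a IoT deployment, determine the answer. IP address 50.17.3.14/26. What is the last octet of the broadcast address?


Given: IP = 50.17.3.14, prefix = /26
Host bits = 32 - 26 = 6
Network last octet = 14 AND mask = 0
Host part size = 2^6 - 1 = 63
Broadcast last octet = 0 OR 63 = 63

63


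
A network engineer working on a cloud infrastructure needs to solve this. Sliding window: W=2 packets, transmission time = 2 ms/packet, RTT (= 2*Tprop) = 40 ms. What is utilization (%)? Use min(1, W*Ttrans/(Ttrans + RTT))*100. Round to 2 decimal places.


Given: W = 2, Ttrans = 2 ms, RTT = 40 ms (= 2 * Tprop, Tprop = 20 ms)
Cycle time = Ttrans + RTT = 2 + 40 = 42 ms (first packet sent until its ACK returns)
W * Ttrans = 2 * 2 = 4 ms of sending per cycle
W * Ttrans / (Ttrans + RTT) = 4 / 42 = 0.095238
U = min(1, 0.095238) = 0.095238
U% = 9.52%

9.52


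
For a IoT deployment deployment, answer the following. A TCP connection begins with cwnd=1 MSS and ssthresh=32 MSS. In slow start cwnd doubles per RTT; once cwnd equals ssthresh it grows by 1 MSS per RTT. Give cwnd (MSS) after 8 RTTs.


RTT 0: cwnd = 1 MSS (initial)
RTT 1: cwnd = 2 MSS (slow start, doubled)
RTT 2: cwnd = 4 MSS (slow start, doubled)
RTT 3: cwnd = 8 MSS (slow start, doubled)
RTT 4: cwnd = 16 MSS (slow start, doubled)
RTT 5: cwnd = 32 MSS (slow start, doubled)
RTT 6: cwnd = 33 MSS (congestion avoidance, +1)
RTT 7: cwnd = 34 MSS (congestion avoidance, +1)
RTT 8: cwnd = 35 MSS (congestion avoidance, +1)

35


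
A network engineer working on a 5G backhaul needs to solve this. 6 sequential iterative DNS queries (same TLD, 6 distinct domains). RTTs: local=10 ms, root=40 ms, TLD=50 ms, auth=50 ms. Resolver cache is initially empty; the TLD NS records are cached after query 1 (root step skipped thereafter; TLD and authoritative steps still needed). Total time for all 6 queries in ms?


Lookup 1 (cold cache): local + root + TLD + auth = 10 + 40 + 50 + 50 = 150 ms
Lookups 2..6 (TLD NS cached -> skip root; new domain -> still ask TLD and auth): local + TLD + auth = 10 + 50 + 50 = 110 ms each
Remaining 5 lookups: 5 * 110 = 550 ms
Total = 150 + 550 = 700 ms

700


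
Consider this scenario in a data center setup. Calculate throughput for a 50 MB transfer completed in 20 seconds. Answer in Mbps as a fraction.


Given: file = 50 MB, time = 20 s
File in Mb = 50 * 8 = 400 Mb
Throughput = 400 / 20 Mbps
Throughput = 20 Mbps

20


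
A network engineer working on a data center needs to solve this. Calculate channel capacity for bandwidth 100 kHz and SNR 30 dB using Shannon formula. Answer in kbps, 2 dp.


Given: B = 100 kHz, SNR = 30 dB
SNR linear = 10^(30/10) = 1000
1 + SNR = 1001
log2(1001) = 9.9672262588
C = 100 * 1000 * 9.9672262588 = 996722.6259 bps
C = 996.722626 kbps -> 996.72 kbps (2 dp)

996.72


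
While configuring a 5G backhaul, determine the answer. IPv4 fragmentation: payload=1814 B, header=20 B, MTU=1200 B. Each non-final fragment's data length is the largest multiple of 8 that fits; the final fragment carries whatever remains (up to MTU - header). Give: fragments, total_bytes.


Max data per non-final fragment = floor((MTU - header)/8)*8 = floor((1200 - 20)/8)*8 = floor(1180/8)*8 = 1176 B
Final fragment needs no 8-byte alignment: it can carry up to MTU - header = 1180 B
Non-final fragments needed = ceil((payload - 1180) / 1176) = ceil(634/1176) = ceil(0.5391) = 1
Number of fragments = 1 + 1 = 2
Fragment sizes (data): 1 * 1176 B + 638 B (last, 638 <= 1180 OK)
Total bytes sent = payload + n_frags * header = 1814 + 2*20 = 1814 + 40 = 1854 B

2, 1854


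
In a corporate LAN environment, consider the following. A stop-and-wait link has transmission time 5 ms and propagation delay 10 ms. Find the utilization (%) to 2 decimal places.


Given: Ttrans = 5 ms, Tprop = 10 ms
RTT = 2 * Tprop = 2 * 10 = 20 ms
U = Ttrans / (Ttrans + RTT)
U = 5 / (5 + 20)
U = 5 / 25 = 0.2
U% = 20.00%

20.00


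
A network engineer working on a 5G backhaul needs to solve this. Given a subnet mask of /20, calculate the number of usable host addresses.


Given: subnet mask /20
Host bits = 32 - 20 = 12
Total addresses = 2^12 = 4096
Usable hosts = 4096 - 2 (network + broadcast) = 4094

4094


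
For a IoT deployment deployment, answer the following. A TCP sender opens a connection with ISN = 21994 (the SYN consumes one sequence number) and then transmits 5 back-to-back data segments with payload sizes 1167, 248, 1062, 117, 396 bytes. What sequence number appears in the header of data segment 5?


The SYN occupies sequence number ISN = 21994, so the first data byte is ISN + 1 = 21995.
SEQ of data segment i = (ISN + 1) + sum of payload sizes of segments 1..i-1.
Segment 1: SEQ = 21995, payload = 1167 bytes
Segment 2: SEQ = 23162, payload = 248 bytes
Segment 3: SEQ = 23410, payload = 1062 bytes
Segment 4: SEQ = 24472, payload = 117 bytes
Segment 5: SEQ = 24589, payload = 396 bytes
SEQ of segment 5 = 21995 + 1167 + 248 + 1062 + 117 = 24589

24589


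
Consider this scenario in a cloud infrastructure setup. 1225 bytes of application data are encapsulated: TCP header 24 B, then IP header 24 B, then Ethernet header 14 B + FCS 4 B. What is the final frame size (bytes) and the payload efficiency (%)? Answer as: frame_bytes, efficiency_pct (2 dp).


TCP segment = 1225 + 24 = 1249 B
IP packet = 1249 + 24 = 1273 B
Ethernet frame = 1273 + 14 + 4 = 1291 B
Efficiency = app / frame = 1225 / 1291 = 0.948877 = 94.8877% -> 94.89% (2 dp)

1291, 94.89


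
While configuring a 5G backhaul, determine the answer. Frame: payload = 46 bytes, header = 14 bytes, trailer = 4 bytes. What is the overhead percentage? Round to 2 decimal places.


Given: payload = 46 B, header = 14 B, trailer = 4 B
Overhead bytes = header + trailer = 14 + 4 = 18
Total frame = payload + overhead = 46 + 18 = 64
Overhead % = 18 / 64 * 100 = 28.1250% -> 28.13% (2 dp)

28.13


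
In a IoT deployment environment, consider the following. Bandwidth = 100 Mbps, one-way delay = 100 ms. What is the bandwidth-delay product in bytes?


Given: bandwidth = 100 Mbps, delay = 100 ms
BDP in bits = 100 * 10^6 * 100 / 1000
BDP in bits = 10000000
BDP in bytes = 10000000 / 8 = 1250000

1250000


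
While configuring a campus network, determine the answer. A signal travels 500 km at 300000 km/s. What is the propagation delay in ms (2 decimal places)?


Given: distance = 500 km, speed = 300000 km/s
Delay = distance / speed = 500 / 300000 seconds
Delay in ms = 500 * 1000 / 300000
Delay = 1.6667 ms
Rounded to 2 dp = 1.67 ms

1.67


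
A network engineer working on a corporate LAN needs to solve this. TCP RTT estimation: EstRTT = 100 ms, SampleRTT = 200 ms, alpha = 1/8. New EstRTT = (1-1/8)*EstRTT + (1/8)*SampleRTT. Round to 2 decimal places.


Given: EstRTT = 100 ms, SampleRTT = 200 ms, alpha = 1/8
New EstRTT = (1 - alpha) * EstRTT + alpha * SampleRTT
(7/8) * 100 = 87.5
(1/8) * 200 = 25
New EstRTT = 87.5 + 25 = 112.5 ms -> 112.50 ms (2 dp)

112.50


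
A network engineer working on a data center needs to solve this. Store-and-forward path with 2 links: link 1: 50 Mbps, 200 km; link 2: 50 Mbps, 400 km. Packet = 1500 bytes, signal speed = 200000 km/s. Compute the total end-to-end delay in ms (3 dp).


Packet = 1500 bytes = 12000 bits. Store-and-forward: sum (t_trans + t_prop) per link.
Link 1: t_trans = 12000/(50*10^6) s = 0.2400 ms; t_prop = 200/200000 s = 1.0000 ms; subtotal = 1.2400 ms
Link 2: t_trans = 12000/(50*10^6) s = 0.2400 ms; t_prop = 400/200000 s = 2.0000 ms; subtotal = 2.2400 ms
End-to-end = 1.2400 + 2.2400 = 3.4800 ms -> 3.480 ms (3 dp)

3.480


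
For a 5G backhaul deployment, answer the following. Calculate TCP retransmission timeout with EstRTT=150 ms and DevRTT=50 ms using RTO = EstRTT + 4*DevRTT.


Given: EstRTT = 150 ms, DevRTT = 50 ms
Timeout = EstRTT + 4 * DevRTT
4 * DevRTT = 4 * 50 = 200
Timeout = 150 + 200 = 350 ms

350


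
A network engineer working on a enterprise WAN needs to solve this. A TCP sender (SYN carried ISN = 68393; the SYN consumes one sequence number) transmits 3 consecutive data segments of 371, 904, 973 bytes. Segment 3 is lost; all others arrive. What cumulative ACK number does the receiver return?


SYN uses sequence number 68393; first data byte = ISN + 1 = 68394.
Segment 1: SEQ = 68394, len = 371 B, covers [68394, 68764]
Segment 2: SEQ = 68765, len = 904 B, covers [68765, 69668]
Segment 3: SEQ = 69669, len = 973 B, covers [69669, 70641] [LOST]
In-order data received: bytes [68394, 69668] (segments 1..2).
Segment 3 missing -> gap begins at byte 69669.
Cumulative ACK = next expected in-order byte = 68394 + 371 + 904 = 69669

69669


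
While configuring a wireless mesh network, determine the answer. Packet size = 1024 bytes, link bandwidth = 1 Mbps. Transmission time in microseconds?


Given: packet = 1024 bytes, bandwidth = 1 Mbps
Packet in bits = 1024 * 8 = 8192 bits
Bandwidth = 1 * 10^6 = 1000000 bps
Time = 8192 / 1000000 seconds
Time in us = 8192 * 10^6 / 1000000 = 8192

8192


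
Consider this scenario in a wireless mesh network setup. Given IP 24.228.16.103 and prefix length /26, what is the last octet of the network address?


Given: IP = 24.228.16.103, prefix = /26
Subnet mask = 255.255.255.192
Last octet of IP: 103
Last octet of mask: 192
Network last octet = 103 AND 192 = 64

64


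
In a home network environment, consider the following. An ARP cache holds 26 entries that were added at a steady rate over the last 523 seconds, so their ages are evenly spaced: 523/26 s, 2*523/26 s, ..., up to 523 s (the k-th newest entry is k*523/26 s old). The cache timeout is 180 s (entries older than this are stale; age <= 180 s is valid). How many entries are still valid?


Ages are k * 523/26 s for k = 1..26 (spacing = 20.1154 s).
Entry k is valid iff k * 523/26 <= 180 iff k <= 26 * 180 / 523 = 8.9484
n_valid = floor(8.9484) = 8
(n_stale = 26 - 8 = 18)

8


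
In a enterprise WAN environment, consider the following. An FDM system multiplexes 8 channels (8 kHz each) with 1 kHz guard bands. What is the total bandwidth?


Given: 8 channels, 8 kHz each, guard = 1 kHz
Channel bandwidth = 8 * 8 = 64 kHz
Guard bands = 7 gaps * 1 kHz = 7 kHz
Total = 64 + 7 = 71 kHz

71


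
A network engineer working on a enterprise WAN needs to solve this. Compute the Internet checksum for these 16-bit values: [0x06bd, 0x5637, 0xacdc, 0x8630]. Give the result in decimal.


Given words: [0x06bd, 0x5637, 0xacdc, 0x8630]
Step 1: Sum all words
Raw sum = 1725 + 22071 + 44252 + 34352 = 102400
Step 2: Fold carry: (36864 + 1) = 36865
One's complement = ~36865 & 0xFFFF = 28670

28670
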